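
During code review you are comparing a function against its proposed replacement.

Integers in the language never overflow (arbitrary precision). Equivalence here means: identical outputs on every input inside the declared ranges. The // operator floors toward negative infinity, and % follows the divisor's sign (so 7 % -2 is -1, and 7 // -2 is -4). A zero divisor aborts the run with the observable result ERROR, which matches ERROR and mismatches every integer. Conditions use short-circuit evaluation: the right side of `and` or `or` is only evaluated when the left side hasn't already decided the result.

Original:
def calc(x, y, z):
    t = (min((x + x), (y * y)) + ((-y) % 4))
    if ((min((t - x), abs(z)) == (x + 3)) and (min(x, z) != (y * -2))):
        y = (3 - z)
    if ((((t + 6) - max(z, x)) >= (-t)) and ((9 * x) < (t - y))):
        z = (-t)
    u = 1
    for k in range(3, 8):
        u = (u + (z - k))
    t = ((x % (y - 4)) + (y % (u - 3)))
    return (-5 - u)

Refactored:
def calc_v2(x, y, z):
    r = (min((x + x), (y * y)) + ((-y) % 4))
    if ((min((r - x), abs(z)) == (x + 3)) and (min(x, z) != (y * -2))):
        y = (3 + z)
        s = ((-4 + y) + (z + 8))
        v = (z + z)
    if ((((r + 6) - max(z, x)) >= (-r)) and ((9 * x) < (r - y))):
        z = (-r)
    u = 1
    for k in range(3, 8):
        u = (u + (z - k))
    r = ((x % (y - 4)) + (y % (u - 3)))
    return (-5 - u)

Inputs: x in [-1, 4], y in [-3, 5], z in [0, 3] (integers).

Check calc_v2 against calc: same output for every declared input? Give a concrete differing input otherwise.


There is a counterexample at x=0, y=-3, z=3: 34 on one side, 4 on the other.
calc: t becomes 3; next ((min((t - x), abs(z)) == (x + 3)) and (min(x, z) != (y * -2))) evaluates to true; next y becomes 0; next ((((t + 6) - max(z, x)) >= (-t)) and ((9 * x) < (t - y))) evaluates to true; next z becomes -3; next u becomes 1; next at k=3:; next u becomes -5; next at k=4:; next u becomes -12; next at k=5:; next u becomes -20; next at k=6:; next u becomes -29; next at k=7:; next u becomes -39; next t becomes 0; next final value 34
calc_v2: r becomes 3; next ((min((r - x), abs(z)) == (x + 3)) and (min(x, z) != (y * -2))) evaluates to true; next y becomes 6; next s becomes 13; next v becomes 6; next ((((r + 6) - max(z, x)) >= (-r)) and ((9 * x) < (r - y))) evaluates to false; next u becomes 1; next at k=3:; next u becomes 1; next at k=4:; next u becomes 0; next at k=5:; next u becomes -2; next at k=6:; next u becomes -5; next at k=7:; next u becomes -9; next r becomes -6; next final value 4
verdict: not equivalent; witness: x=0, y=-3, z=3


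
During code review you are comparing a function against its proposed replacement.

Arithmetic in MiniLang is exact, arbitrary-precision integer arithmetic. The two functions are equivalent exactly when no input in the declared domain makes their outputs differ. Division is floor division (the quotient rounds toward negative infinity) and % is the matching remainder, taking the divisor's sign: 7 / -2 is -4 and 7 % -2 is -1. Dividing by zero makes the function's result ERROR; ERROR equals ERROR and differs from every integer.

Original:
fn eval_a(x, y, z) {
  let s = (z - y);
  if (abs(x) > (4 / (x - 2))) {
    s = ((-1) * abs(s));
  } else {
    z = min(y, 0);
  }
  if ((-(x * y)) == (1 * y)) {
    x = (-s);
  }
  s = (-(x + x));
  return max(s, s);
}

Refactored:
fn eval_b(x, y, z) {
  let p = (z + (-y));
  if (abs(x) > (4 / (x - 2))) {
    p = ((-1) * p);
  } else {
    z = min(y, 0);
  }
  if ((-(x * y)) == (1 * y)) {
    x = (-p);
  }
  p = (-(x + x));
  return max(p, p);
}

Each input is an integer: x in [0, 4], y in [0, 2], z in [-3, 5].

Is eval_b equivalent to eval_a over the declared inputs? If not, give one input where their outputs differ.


Evaluate both at x=0, y=0, z=-3.
eval_a: s = -3; (abs(x) > (4 / (x - 2))) -> true; s = -3; ((-(x * y)) == (1 * y)) -> true; x = 3; s = -6; return -6
eval_b: p = -3; (abs(x) > (4 / (x - 2))) -> true; p = 3; ((-(x * y)) == (1 * y)) -> true; x = -3; p = 6; return 6
-6 vs 6 — the two versions disagree here.
verdict: not equivalent; witness: x=0, y=0, z=-3


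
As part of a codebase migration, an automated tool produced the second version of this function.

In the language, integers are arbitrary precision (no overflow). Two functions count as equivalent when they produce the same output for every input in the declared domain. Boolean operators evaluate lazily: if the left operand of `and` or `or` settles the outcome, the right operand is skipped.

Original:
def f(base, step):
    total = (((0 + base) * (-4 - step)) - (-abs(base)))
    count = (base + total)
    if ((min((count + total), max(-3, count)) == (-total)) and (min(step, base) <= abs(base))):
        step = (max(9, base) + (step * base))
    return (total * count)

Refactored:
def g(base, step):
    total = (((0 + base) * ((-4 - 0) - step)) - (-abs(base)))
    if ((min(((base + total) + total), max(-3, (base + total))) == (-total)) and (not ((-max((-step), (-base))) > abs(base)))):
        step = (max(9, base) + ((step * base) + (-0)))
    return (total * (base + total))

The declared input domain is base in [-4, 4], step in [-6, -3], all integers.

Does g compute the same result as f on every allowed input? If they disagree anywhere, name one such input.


Behavior is preserved: although local variable names differ; and min/max/abs usage differs; and arithmetic usage differs; and comparison usage differs; and constant usage differs; and boolean connective usage differs; and statement counts differ, the outputs never diverge.
As a probe, take base=4, step=-5: f runs total := 8 | count := 12 | ((min((count + total), max(-3, count)) == (-total)) and (min(step, base) <= abs(base))): false | result 96; g runs total := 8 | ((min(((base + total) + total), max(-3, (base + total))) == (-total)) and (not ((-max((-step), (-base))) > abs(base)))): false | result 96; both end at 96.
Every one of the 36 inputs gives matching results.
verdict: equivalent


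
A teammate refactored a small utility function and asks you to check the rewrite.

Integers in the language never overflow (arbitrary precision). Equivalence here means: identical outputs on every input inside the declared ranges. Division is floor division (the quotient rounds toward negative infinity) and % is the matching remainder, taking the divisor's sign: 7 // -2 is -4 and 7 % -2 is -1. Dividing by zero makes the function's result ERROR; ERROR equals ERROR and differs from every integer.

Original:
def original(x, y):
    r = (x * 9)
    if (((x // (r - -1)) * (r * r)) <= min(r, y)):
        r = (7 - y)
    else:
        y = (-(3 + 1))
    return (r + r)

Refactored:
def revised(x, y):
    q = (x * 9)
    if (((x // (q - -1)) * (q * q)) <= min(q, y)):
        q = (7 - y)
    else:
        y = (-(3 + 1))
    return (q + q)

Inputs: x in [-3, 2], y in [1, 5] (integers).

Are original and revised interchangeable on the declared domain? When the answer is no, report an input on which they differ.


The two are interchangeable: local variable names differ, and every declared input agrees.
Spot check at x=-3, y=5 — original: r=-27, then (((x // (r - -1)) * (r * r)) <= min(r, y)) is false, then y=-4, then returns -54. revised: q=-27, then (((x // (q - -1)) * (q * q)) <= min(q, y)) is false, then y=-4, then returns -54. Both give -54.
Across all 30 domain points the two functions coincide.
verdict: equivalent


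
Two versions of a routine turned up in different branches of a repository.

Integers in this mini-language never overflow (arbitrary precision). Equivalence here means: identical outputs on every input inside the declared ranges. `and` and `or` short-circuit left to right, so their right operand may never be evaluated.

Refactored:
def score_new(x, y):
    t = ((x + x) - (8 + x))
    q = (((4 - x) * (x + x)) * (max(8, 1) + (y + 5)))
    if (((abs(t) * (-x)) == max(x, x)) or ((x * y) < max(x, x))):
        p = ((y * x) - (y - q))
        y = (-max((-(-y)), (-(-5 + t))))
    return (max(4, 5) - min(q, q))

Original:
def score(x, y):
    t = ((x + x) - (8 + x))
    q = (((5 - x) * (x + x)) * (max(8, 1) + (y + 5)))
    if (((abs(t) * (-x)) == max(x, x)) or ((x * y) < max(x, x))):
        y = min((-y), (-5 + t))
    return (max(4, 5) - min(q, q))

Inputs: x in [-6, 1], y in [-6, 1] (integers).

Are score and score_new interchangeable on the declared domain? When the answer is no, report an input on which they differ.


Not equivalent: x=-6, y=-6 separates them (929 vs 845).
score: t := -14 | q := -924 | (((abs(t) * (-x)) == max(x, x)) or ((x * y) < max(x, x))): false | result 929
score_new: t := -14 | q := -840 | (((abs(t) * (-x)) == max(x, x)) or ((x * y) < max(x, x))): false | result 845
verdict: not equivalent; witness: x=-6, y=-6


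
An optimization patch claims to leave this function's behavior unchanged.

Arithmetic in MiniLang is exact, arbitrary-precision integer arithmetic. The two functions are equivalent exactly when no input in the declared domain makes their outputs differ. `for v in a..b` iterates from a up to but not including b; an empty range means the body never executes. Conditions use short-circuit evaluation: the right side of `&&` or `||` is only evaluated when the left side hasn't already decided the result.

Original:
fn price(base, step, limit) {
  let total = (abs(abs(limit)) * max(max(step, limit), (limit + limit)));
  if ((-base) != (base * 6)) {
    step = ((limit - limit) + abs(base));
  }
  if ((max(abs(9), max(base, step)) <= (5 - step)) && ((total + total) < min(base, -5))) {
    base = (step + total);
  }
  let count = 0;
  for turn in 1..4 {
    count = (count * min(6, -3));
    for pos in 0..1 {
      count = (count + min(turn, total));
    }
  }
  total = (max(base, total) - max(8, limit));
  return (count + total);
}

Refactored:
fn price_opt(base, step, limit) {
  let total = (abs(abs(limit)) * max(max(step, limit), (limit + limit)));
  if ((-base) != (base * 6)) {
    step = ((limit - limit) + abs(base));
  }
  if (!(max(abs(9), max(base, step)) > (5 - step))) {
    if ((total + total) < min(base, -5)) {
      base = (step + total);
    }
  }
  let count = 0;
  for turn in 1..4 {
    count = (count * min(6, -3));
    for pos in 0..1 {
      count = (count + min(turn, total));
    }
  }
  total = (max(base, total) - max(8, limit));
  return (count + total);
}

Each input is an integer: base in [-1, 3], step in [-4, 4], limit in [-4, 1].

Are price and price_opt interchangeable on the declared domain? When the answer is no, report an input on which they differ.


Differences: comparison usage differs, branching structure differs, statement counts differ, boolean connective usage differs — yet all 270 inputs agree.
verdict: equivalent


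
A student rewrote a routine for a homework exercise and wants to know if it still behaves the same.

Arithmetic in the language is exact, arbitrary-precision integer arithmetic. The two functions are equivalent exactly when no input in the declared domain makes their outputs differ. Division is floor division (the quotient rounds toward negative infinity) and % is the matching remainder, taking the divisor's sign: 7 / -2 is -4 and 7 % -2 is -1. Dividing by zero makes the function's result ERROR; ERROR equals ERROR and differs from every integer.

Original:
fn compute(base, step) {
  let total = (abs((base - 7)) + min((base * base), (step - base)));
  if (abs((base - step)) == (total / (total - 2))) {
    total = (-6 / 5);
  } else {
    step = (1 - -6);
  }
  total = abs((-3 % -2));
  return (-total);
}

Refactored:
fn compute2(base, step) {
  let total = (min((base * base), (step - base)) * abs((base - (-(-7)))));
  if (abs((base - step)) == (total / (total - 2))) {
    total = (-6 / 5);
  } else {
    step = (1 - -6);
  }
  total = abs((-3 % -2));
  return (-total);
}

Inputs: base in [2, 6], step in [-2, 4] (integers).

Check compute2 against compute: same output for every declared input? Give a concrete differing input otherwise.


Consider the input base=2, step=-1.
compute: total becomes 2; next hits division by zero so the output is ERROR
compute2: total becomes -15; next (abs((base - step)) == (total / (total - 2))) evaluates to false; next step becomes 7; next total becomes 1; next final value -1
ERROR and -1 differ, so these are not the same function on this domain.
verdict: not equivalent; witness: base=2, step=-1


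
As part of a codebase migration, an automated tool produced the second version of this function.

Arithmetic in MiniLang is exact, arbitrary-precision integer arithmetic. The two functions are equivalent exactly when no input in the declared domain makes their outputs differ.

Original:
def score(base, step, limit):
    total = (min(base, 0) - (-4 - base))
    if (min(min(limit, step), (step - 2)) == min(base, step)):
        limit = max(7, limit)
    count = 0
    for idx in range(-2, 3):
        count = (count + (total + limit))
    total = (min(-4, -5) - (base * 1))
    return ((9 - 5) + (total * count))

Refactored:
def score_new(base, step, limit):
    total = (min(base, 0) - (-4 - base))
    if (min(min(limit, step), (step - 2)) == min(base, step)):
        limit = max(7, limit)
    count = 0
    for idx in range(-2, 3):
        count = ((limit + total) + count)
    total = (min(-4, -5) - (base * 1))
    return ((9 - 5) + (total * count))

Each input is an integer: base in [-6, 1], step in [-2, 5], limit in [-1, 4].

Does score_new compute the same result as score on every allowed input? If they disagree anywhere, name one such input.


The two are interchangeable: same computation, different form, and every declared input agrees.
One worked example (base=1, step=5, limit=4) — score: total becomes 5; next (min(min(limit, step), (step - 2)) == min(base, step)) evaluates to false; next count becomes 0; next at idx=-2:; next count becomes 9; next at idx=-1:; next count becomes 18; next at idx=0:; next count becomes 27; next at idx=1:; next count becomes 36; next at idx=2:; next count becomes 45; next total becomes -6; next final value -266; score_new: total becomes 5; next (min(min(limit, step), (step - 2)) == min(base, step)) evaluates to false; next count becomes 0; next at idx=-2:; next count becomes 9; next at idx=-1:; next count becomes 18; next at idx=0:; next count becomes 27; next at idx=1:; next count becomes 36; next at idx=2:; next count becomes 45; next total becomes -6; next final value -266; agreement on -266.
Across all 384 domain points the two functions coincide.
verdict: equivalent


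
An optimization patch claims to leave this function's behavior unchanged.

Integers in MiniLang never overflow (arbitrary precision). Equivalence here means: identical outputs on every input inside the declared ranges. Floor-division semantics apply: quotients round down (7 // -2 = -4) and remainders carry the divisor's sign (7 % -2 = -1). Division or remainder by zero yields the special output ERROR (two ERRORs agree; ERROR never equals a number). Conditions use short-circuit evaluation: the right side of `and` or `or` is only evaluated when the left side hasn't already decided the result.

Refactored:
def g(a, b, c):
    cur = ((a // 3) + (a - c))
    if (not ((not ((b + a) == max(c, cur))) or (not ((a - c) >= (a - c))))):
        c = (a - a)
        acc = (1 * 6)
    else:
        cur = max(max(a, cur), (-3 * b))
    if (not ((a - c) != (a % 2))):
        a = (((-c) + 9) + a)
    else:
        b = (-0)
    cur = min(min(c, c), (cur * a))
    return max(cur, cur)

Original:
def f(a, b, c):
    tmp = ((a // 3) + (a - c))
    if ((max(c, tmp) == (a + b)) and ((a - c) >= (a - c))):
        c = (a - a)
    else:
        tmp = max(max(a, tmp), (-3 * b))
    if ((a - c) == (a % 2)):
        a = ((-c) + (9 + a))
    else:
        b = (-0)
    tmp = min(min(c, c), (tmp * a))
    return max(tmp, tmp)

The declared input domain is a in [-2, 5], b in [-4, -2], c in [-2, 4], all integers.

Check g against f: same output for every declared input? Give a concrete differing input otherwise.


Equivalent — the differences include arithmetic usage differs; also constant usage differs; also statement counts differ; also boolean connective usage differs; also comparison usage differs; also local variable names differ, yet no declared input distinguishes the two.
Tracing a=2, b=-3, c=1: f: tmp=1, then ((max(c, tmp) == (a + b)) and ((a - c) >= (a - c))) is false, then tmp=9, then ((a - c) == (a % 2)) is false, then b=0, then tmp=1, then returns 1 | g: cur=1, then (not ((not ((b + a) == max(c, cur))) or (not ((a - c) >= (a - c))))) is false, then cur=9, then (not ((a - c) != (a % 2))) is false, then b=0, then cur=1, then returns 1 — matching result 1.
Checked all 168 inputs in the declared domain: the outputs agree on every one.
verdict: equivalent


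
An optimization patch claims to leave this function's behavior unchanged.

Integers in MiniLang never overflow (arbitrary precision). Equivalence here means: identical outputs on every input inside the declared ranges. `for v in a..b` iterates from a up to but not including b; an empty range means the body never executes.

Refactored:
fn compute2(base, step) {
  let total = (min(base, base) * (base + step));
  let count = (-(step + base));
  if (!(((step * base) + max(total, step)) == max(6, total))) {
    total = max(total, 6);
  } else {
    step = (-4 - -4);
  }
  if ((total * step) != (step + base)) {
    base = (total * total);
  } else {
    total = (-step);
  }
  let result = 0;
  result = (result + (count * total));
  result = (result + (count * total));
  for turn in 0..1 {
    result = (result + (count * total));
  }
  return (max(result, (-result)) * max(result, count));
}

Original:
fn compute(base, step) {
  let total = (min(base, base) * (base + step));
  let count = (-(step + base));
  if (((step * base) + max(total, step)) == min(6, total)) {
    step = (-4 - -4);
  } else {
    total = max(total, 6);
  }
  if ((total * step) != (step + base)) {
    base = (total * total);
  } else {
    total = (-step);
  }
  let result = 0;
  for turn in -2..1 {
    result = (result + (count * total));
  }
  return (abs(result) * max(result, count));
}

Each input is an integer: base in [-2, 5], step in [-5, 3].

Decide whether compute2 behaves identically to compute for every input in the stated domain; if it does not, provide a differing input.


Input base=-2, step=0: 576 from compute versus 1296 from compute2.
verdict: not equivalent; witness: base=-2, step=0


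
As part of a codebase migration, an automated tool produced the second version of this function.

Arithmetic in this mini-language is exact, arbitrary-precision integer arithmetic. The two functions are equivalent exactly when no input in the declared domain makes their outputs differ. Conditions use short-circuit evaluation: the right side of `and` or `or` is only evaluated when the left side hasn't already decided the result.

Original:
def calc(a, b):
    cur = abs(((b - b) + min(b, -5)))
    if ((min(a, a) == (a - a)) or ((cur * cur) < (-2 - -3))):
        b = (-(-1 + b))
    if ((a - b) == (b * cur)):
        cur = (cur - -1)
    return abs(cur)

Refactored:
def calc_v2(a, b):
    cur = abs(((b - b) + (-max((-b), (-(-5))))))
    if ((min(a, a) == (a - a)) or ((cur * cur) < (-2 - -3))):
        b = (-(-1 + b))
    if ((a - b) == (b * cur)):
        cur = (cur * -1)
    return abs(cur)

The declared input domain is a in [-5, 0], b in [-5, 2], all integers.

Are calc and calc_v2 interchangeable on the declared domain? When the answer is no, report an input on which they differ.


Consider the input a=0, b=1.
calc: cur=5, then ((min(a, a) == (a - a)) or ((cur * cur) < (-2 - -3))) is true, then b=0, then ((a - b) == (b * cur)) is true, then cur=6, then returns 6
calc_v2: cur=5, then ((min(a, a) == (a - a)) or ((cur * cur) < (-2 - -3))) is true, then b=0, then ((a - b) == (b * cur)) is true, then cur=-5, then returns 5
6 against 5: the behavior changed.
verdict: not equivalent; witness: a=0, b=1


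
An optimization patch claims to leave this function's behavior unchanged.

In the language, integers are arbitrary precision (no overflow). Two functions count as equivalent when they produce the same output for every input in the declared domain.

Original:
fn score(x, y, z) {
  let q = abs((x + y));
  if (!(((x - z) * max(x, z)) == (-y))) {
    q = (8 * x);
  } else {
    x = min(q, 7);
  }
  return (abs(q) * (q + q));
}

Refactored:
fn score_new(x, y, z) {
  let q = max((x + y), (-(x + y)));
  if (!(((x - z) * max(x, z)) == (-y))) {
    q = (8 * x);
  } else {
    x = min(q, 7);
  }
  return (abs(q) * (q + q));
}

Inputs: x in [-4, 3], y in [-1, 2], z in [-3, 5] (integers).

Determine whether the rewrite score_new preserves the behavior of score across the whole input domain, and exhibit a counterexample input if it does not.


Behavior is preserved: although arithmetic usage differs; and min/max/abs usage differs, the outputs never diverge.
Tracing x=3, y=2, z=0: score: q becomes 5; next (!(((x - z) * max(x, z)) == (-y))) evaluates to true; next q becomes 24; next final value 1152 | score_new: q becomes 5; next (!(((x - z) * max(x, z)) == (-y))) evaluates to true; next q becomes 24; next final value 1152 — matching result 1152.
Checked all 288 inputs in the declared domain: the outputs agree on every one.
verdict: equivalent


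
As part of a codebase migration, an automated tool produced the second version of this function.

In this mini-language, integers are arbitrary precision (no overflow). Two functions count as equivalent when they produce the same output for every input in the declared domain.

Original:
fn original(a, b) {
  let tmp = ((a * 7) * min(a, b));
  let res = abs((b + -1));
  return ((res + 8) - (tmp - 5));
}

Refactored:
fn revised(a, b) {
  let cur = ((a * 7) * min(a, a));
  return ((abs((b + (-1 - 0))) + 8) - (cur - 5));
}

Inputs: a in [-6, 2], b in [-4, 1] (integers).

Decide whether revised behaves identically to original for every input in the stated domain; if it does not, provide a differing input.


Run the pair on a=-3, b=-4.
original: tmp becomes 84; next res becomes 5; next final value -66
revised: cur becomes 63; next final value -45
-66 against -45: the behavior changed.
verdict: not equivalent; witness: a=-3, b=-4


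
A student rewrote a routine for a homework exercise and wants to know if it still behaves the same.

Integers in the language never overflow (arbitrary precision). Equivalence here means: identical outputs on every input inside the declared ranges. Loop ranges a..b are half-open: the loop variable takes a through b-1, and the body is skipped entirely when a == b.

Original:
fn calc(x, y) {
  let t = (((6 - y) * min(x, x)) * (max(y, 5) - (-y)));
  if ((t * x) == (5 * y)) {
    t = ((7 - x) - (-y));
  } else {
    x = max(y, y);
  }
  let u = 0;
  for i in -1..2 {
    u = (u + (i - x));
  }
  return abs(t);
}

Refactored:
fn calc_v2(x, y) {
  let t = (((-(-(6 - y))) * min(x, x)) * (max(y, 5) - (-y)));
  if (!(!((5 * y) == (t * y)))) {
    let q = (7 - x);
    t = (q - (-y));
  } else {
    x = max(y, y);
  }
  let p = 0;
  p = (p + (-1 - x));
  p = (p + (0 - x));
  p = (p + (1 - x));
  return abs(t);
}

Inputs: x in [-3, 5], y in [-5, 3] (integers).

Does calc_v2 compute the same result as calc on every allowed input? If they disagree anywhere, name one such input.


Evaluate both at x=-3, y=0.
calc: t=-90, then ((t * x) == (5 * y)) is false, then x=0, then u=0, then (i=-1), then u=-1, then (i=0), then u=-1, then (i=1), then u=0, then returns 90
calc_v2: t=-90, then (!(!((5 * y) == (t * y)))) is true, then q=10, then t=10, then p=0, then p=2, then p=5, then p=9, then returns 10
90 against 10: the behavior changed.
verdict: not equivalent; witness: x=-3, y=0


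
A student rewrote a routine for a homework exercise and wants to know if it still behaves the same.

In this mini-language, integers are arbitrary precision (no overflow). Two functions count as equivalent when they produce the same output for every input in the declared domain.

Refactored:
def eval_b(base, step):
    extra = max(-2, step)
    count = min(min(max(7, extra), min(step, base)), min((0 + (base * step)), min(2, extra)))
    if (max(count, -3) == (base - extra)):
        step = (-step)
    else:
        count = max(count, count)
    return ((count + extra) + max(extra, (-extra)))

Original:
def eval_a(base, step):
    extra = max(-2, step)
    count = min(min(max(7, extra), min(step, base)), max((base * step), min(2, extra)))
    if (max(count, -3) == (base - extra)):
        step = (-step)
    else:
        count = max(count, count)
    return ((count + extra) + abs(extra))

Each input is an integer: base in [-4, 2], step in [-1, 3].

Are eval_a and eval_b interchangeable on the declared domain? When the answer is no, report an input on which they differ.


Not equivalent: base=-4, step=2 separates them (0 vs -4).
eval_a: extra = 2; count = -4; (max(count, -3) == (base - extra)) -> false; count = -4; return 0
eval_b: extra = 2; count = -8; (max(count, -3) == (base - extra)) -> false; count = -8; return -4
verdict: not equivalent; witness: base=-4, step=2


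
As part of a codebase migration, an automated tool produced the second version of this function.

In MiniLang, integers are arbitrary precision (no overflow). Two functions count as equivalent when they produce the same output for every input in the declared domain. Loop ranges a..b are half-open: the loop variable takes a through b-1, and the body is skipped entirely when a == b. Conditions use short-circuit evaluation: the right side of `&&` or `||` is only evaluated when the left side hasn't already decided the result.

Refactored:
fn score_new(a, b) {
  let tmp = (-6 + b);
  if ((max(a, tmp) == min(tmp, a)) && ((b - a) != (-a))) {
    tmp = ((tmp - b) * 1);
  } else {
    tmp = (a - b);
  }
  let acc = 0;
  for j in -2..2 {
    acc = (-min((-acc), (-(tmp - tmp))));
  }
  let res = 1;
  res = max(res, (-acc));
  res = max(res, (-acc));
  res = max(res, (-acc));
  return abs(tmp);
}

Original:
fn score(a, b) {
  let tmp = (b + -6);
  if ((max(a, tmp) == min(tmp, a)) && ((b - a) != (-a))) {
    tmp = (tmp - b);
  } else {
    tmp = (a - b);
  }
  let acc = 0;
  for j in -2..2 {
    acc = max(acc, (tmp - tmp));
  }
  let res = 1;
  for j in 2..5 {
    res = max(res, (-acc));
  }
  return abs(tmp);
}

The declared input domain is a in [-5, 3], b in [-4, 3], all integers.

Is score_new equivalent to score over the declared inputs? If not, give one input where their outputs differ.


This is a faithful refactor — constant usage differs, plus arithmetic usage differs, plus loop structure differs, plus min/max/abs usage differs, plus statement counts differ, but the computed results match everywhere.
As a probe, take a=-5, b=0: score runs tmp=-6, then ((max(a, tmp) == min(tmp, a)) && ((b - a) != (-a))) is false, then tmp=-5, then acc=0, then (j=-2), then acc=0, then (j=-1), then acc=0, then (j=0), then acc=0, then (j=1), then acc=0, then res=1, then (j=2), then res=1, then (j=3), then res=1, then (j=4), then res=1, then returns 5; score_new runs tmp=-6, then ((max(a, tmp) == min(tmp, a)) && ((b - a) != (-a))) is false, then tmp=-5, then acc=0, then (j=-2), then acc=0, then (j=-1), then acc=0, then (j=0), then acc=0, then (j=1), then acc=0, then res=1, then res=1, then res=1, then res=1, then returns 5; both end at 5.
Across all 72 domain points the two functions coincide.
verdict: equivalent


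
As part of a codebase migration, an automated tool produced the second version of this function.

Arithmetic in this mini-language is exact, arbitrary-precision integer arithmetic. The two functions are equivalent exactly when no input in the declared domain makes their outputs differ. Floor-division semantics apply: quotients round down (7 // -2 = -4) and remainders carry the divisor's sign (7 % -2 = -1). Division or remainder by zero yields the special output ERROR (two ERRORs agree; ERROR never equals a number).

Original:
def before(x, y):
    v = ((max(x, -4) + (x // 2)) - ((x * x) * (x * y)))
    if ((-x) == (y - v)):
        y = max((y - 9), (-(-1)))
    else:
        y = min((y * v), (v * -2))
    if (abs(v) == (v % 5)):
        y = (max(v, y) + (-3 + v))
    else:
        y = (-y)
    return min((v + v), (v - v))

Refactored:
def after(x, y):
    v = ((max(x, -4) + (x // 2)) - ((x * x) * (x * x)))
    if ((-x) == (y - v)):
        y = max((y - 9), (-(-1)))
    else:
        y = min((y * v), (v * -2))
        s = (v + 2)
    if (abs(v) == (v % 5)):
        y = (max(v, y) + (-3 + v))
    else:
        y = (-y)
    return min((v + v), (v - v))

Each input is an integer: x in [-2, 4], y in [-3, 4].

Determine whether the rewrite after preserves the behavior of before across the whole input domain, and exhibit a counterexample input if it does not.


Not equivalent: x=-2, y=-3 separates them (-54 vs -38).
before: v := -27 | ((-x) == (y - v)): false | y := 54 | (abs(v) == (v % 5)): false | y := -54 | result -54
after: v := -19 | ((-x) == (y - v)): false | y := 38 | s := -17 | (abs(v) == (v % 5)): false | y := -38 | result -38
verdict: not equivalent; witness: x=-2, y=-3


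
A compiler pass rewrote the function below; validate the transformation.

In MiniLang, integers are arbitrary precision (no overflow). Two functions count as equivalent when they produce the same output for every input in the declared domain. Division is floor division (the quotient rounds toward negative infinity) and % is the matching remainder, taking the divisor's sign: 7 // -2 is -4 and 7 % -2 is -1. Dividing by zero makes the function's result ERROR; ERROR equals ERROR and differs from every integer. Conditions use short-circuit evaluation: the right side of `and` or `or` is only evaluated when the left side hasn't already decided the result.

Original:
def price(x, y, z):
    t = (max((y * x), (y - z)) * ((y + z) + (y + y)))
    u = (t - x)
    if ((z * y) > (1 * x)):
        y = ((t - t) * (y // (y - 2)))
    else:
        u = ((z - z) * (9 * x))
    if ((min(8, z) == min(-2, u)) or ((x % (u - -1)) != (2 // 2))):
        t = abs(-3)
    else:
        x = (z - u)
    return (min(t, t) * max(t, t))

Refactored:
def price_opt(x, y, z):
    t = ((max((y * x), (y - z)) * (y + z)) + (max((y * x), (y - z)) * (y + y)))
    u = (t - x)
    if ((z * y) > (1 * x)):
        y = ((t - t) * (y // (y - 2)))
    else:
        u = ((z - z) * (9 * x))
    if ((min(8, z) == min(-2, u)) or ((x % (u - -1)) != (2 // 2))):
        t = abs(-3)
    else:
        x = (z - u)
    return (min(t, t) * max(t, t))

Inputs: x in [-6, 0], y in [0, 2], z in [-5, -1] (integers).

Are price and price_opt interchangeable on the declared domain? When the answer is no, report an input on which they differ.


Side by side, the visible changes include: min/max/abs usage differs; also arithmetic usage differs.
One worked example (x=-1, y=2, z=-3) — price: t := 15 | u := 16 | ((z * y) > (1 * x)): false | u := 0 | ((min(8, z) == min(-2, u)) or ((x % (u - -1)) != (2 // 2))): true | t := 3 | result 9; price_opt: t := 15 | u := 16 | ((z * y) > (1 * x)): false | u := 0 | ((min(8, z) == min(-2, u)) or ((x % (u - -1)) != (2 // 2))): true | t := 3 | result 9; agreement on 9.
An exhaustive pass over the 105 declared inputs shows identical outputs.
verdict: equivalent


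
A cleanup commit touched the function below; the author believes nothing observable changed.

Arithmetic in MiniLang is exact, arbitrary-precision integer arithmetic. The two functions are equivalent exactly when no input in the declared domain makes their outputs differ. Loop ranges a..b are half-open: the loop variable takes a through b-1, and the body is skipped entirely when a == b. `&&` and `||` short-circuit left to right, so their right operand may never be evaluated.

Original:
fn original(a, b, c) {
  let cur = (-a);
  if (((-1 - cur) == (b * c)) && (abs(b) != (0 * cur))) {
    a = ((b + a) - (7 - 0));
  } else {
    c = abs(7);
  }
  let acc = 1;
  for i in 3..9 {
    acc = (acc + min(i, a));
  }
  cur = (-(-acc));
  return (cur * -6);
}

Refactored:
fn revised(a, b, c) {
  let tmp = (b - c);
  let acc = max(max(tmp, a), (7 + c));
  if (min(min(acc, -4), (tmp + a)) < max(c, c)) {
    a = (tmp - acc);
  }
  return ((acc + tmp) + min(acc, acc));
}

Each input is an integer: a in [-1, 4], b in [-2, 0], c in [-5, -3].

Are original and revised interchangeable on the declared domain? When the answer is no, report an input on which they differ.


Consider the input a=-1, b=-2, c=-5.
original: cur becomes 1; next (((-1 - cur) == (b * c)) && (abs(b) != (0 * cur))) evaluates to false; next c becomes 7; next acc becomes 1; next at i=3:; next acc becomes 0; next at i=4:; next acc becomes -1; next at i=5:; next acc becomes -2; next at i=6:; next acc becomes -3; next at i=7:; next acc becomes -4; next at i=8:; next acc becomes -5; next cur becomes -5; next final value 30
revised: tmp becomes 3; next acc becomes 3; next (min(min(acc, -4), (tmp + a)) < max(c, c)) evaluates to false; next final value 9
30 against 9: the behavior changed.
verdict: not equivalent; witness: a=-1, b=-2, c=-5


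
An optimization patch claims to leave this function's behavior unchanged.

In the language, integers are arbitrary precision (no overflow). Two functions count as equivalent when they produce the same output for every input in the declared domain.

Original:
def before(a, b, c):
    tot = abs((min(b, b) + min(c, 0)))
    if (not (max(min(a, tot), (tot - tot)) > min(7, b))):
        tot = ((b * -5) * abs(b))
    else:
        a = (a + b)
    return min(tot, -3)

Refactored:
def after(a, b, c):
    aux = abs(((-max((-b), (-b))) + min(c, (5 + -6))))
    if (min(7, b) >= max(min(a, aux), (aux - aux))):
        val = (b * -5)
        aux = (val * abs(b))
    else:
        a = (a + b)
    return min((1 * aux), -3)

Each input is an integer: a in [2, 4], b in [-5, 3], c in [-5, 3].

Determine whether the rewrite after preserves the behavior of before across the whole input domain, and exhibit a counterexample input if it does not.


The suspicious-looking change has no observable effect anywhere in the declared ranges; all 243 inputs agree.
verdict: equivalent


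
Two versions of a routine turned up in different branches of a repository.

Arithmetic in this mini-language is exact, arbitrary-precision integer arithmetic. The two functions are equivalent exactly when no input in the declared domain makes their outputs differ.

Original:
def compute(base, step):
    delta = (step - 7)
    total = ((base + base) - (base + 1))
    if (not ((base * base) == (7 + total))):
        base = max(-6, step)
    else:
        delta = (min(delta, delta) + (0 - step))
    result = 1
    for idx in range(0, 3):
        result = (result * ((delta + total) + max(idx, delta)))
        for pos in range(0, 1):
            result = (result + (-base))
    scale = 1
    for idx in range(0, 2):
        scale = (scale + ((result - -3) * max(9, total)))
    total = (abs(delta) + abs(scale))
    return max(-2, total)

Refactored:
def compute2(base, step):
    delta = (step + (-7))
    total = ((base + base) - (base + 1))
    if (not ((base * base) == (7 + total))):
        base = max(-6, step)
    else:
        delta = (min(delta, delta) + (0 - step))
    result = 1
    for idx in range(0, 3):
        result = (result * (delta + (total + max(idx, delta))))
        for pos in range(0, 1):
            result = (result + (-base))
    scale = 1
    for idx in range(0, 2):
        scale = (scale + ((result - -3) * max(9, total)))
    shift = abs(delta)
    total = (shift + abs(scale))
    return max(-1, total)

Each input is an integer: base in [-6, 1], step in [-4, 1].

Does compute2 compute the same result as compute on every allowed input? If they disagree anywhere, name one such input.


Equivalent. The edit looks behavioral (`-2` became `-1`), but over these ranges it never changes the outcome.
Across all 48 domain points the two functions coincide.
Tracing base=1, step=-1: compute: delta = -8; total = 0; (not ((base * base) == (7 + total))) -> true; base = -1; result = 1; [idx=0]; result = -8; [pos=0]; result = -7; [idx=1]; result = 49; [pos=0]; result = 50; [idx=2]; result = -300; [pos=0]; result = -299; scale = 1; [idx=0]; scale = -2663; [idx=1]; scale = -5327; total = 5335; return 5335 | compute2: delta = -8; total = 0; (not ((base * base) == (7 + total))) -> true; base = -1; result = 1; [idx=0]; result = -8; [pos=0]; result = -7; [idx=1]; result = 49; [pos=0]; result = 50; [idx=2]; result = -300; [pos=0]; result = -299; scale = 1; [idx=0]; scale = -2663; [idx=1]; scale = -5327; shift = 8; total = 5335; return 5335 — matching result 5335.
verdict: equivalent


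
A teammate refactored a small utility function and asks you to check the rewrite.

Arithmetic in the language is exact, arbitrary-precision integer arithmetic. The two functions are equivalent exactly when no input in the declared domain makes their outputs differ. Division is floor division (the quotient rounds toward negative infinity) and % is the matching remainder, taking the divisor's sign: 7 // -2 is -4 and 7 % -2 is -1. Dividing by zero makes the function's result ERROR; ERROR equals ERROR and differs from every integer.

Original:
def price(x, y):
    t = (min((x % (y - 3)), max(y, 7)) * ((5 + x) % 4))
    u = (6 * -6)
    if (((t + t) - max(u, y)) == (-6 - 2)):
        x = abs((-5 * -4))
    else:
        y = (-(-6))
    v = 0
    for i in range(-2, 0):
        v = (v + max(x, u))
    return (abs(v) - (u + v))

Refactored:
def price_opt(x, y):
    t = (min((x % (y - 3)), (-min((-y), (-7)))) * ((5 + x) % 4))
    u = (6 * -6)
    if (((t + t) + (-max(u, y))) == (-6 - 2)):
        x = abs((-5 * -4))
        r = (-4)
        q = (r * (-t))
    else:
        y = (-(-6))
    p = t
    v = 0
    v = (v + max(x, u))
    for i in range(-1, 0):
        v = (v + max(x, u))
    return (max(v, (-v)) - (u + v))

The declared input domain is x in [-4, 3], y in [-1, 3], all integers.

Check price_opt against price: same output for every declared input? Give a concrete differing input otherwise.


Equivalent — the differences include loop structure differs; constant usage differs; min/max/abs usage differs; statement counts differ; arithmetic usage differs; local variable names differ, yet no declared input distinguishes the two.
Tracing x=-2, y=1: price: t := 0 | u := -36 | (((t + t) - max(u, y)) == (-6 - 2)): false | y := 6 | v := 0 | iter i=-2: | v := -2 | iter i=-1: | v := -4 | result 44 | price_opt: t := 0 | u := -36 | (((t + t) + (-max(u, y))) == (-6 - 2)): false | y := 6 | p := 0 | v := 0 | v := -2 | iter i=-1: | v := -4 | result 44 — matching result 44.
Every one of the 40 inputs gives matching results.
verdict: equivalent


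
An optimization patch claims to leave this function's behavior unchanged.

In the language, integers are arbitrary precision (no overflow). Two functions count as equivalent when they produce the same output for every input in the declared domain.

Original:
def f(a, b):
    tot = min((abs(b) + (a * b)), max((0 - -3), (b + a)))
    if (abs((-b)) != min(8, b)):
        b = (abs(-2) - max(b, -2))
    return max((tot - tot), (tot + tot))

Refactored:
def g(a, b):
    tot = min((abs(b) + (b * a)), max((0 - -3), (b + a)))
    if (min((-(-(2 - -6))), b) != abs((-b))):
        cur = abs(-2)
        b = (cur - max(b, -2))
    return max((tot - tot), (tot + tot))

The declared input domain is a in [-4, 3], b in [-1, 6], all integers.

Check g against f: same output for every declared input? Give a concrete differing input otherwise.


The two are interchangeable: constant usage differs, and arithmetic usage differs, and statement counts differ, and local variable names differ, and every declared input agrees.
Spot check at a=-4, b=2 — f: tot := -6 | (abs((-b)) != min(8, b)): false | result 0. g: tot := -6 | (min((-(-(2 - -6))), b) != abs((-b))): false | result 0. Both give 0.
An exhaustive pass over the 64 declared inputs shows identical outputs.
verdict: equivalent


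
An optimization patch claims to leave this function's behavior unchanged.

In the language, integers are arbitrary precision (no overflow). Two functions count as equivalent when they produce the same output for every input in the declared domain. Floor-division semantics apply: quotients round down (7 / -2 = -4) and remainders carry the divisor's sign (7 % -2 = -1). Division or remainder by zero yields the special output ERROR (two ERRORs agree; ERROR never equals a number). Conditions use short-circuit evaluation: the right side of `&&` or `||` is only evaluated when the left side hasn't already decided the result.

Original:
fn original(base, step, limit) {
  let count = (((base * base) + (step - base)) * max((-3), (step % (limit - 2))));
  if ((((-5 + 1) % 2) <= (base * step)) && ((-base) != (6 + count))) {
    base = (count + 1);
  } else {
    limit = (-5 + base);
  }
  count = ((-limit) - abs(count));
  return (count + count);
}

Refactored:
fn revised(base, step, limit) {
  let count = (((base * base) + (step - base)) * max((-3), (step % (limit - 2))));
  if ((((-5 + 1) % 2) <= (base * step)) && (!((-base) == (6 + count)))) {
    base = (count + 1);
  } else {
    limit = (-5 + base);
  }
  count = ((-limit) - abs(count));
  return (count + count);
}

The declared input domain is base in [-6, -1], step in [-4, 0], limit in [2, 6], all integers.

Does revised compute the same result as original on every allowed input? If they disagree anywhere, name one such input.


Comparing the listings, the differences include: comparison usage differs, boolean connective usage differs.
Tracing base=-1, step=-4, limit=2: original: a zero divisor aborts: ERROR | revised: a zero divisor aborts: ERROR — matching result ERROR.
An exhaustive pass over the 150 declared inputs shows identical outputs.
verdict: equivalent
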